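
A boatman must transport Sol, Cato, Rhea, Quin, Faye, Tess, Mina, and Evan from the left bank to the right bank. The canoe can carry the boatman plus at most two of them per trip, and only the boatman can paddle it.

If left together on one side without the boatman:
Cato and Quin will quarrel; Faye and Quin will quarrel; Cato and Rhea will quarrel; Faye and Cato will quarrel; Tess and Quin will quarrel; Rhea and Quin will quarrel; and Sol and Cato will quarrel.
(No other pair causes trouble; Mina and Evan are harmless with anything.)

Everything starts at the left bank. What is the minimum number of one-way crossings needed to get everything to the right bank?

13

Counting alone: the boatman can take at most 2 across per trip to the right bank, so moving all 8 needs at least 4 loaded trips out, with a return between consecutive ones — at least 7 crossings.
The safety rule pushes this higher. Following every safe sequence of crossings, the most of the 8 that can be at the right bank as the canoe arrives there on crossings 7, 9, 11 is 5, 6, 7 respectively — never all 8.
So no plan with fewer than 13 crossings exists, and this one achieves 13:
1. Boatman goes to the right bank with Cato and Quin.
2. Boatman goes back to the left bank with Cato.
3. Boatman goes to the right bank with Cato and Sol.
4. Boatman goes back to the left bank with Cato.
5. Boatman goes to the right bank with Cato and Mina.
6. Boatman goes back to the left bank with Cato.
7. Boatman goes to the right bank with Cato and Evan.
8. Boatman goes back to the left bank with Cato.
9. Boatman goes to the right bank with Faye and Rhea.
10. Boatman goes back to the left bank with Quin.
11. Boatman goes to the right bank with Cato and Tess.
12. Boatman goes back to the left bank with Cato.
13. Boatman goes to the right bank with Cato and Quin.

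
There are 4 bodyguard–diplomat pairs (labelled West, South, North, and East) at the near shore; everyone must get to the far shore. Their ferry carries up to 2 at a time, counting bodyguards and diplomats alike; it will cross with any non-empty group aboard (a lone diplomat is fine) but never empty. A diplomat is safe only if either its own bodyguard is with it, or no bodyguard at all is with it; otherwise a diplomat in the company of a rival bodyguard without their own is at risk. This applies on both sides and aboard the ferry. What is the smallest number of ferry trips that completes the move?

impossible

Following every safe sequence of crossings from the start, the most of the 8 that can be at the far shore as the ferry arrives there on crossings 1, 3, 5 is 2, 3, 4 respectively; the best ever achieved is 4 of 8.
From crossing 7 on, no configuration arises that was not already reachable earlier: only 44 distinct safe configurations (who is on which side, and where the ferry is) can ever be reached, none of them has everyone across, and every continuation just revisits them. So no valid plan exists.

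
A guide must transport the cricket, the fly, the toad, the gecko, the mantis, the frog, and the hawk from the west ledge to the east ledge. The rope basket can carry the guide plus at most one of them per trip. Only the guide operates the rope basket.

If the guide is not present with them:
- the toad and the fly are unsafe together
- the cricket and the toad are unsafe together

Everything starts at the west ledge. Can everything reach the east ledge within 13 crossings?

No

Counting alone: the guide can take at most 1 across per trip to the east ledge, so moving all 7 needs at least 7 loaded trips out, with a return between consecutive ones — at least 13 crossings.
The safety rule pushes this higher. Following every safe sequence of crossings, the most of the 7 that can be at the east ledge as the rope basket arrives there on crossing 13 is 6 — never all 7.
So the move cannot be finished within 13 crossings. (The shortest complete plan takes 15:)
1. Guide goes to the east ledge with the toad.  [the west ledge: the cricket, the fly, the frog, the gecko, the hawk, the mantis | the east ledge: the toad]
2. Guide goes back to the west ledge alone.  [the west ledge: the cricket, the fly, the frog, the gecko, the hawk, the mantis | the east ledge: the toad]
3. Guide goes to the east ledge with the cricket.  [the west ledge: the fly, the frog, the gecko, the hawk, the mantis | the east ledge: the cricket, the toad]
4. Guide goes back to the west ledge with the toad.  [the west ledge: the fly, the frog, the gecko, the hawk, the mantis, the toad | the east ledge: the cricket]
5. Guide goes to the east ledge with the fly.  [the west ledge: the frog, the gecko, the hawk, the mantis, the toad | the east ledge: the cricket, the fly]
6. Guide goes back to the west ledge alone.  [the west ledge: the frog, the gecko, the hawk, the mantis, the toad | the east ledge: the cricket, the fly]
7. Guide goes to the east ledge with the gecko.  [the west ledge: the frog, the hawk, the mantis, the toad | the east ledge: the cricket, the fly, the gecko]
8. Guide goes back to the west ledge alone.  [the west ledge: the frog, the hawk, the mantis, the toad | the east ledge: the cricket, the fly, the gecko]
9. Guide goes to the east ledge with the mantis.  [the west ledge: the frog, the hawk, the toad | the east ledge: the cricket, the fly, the gecko, the mantis]
10. Guide goes back to the west ledge alone.  [the west ledge: the frog, the hawk, the toad | the east ledge: the cricket, the fly, the gecko, the mantis]
11. Guide goes to the east ledge with the frog.  [the west ledge: the hawk, the toad | the east ledge: the cricket, the fly, the frog, the gecko, the mantis]
12. Guide goes back to the west ledge alone.  [the west ledge: the hawk, the toad | the east ledge: the cricket, the fly, the frog, the gecko, the mantis]
13. Guide goes to the east ledge with the hawk.  [the west ledge: the toad | the east ledge: the cricket, the fly, the frog, the gecko, the hawk, the mantis]
14. Guide goes back to the west ledge alone.  [the west ledge: the toad | the east ledge: the cricket, the fly, the frog, the gecko, the hawk, the mantis]
15. Guide goes to the east ledge with the toad.  [the west ledge: — | the east ledge: the cricket, the fly, the frog, the gecko, the hawk, the mantis, the toad]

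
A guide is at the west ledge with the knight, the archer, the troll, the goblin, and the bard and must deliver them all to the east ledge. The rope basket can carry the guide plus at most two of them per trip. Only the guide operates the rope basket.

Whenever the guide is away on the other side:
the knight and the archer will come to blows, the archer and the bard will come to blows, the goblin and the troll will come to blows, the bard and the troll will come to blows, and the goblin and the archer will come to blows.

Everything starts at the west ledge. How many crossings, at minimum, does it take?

Counting alone: the guide can take at most 2 across per trip to the east ledge, so moving all 5 needs at least 3 loaded trips out, with a return between consecutive ones — at least 5 crossings.
The safety rule pushes this higher. Following every safe sequence of crossings, the most of the 5 that can be at the east ledge as the rope basket arrives there on crossing 5 is 4 — never all 5.
So no plan with fewer than 7 crossings exists, and this one achieves 7:
1. Guide goes to the east ledge with the archer and the troll.  [the west ledge: the bard, the goblin, the knight | the east ledge: the archer, the troll]
2. Guide goes back to the west ledge alone.  [the west ledge: the bard, the goblin, the knight | the east ledge: the archer, the troll]
3. Guide goes to the east ledge with the knight.  [the west ledge: the bard, the goblin | the east ledge: the archer, the knight, the troll]
4. Guide goes back to the west ledge with the archer.  [the west ledge: the archer, the bard, the goblin | the east ledge: the knight, the troll]
5. Guide goes to the east ledge with the bard and the goblin.  [the west ledge: the archer | the east ledge: the bard, the goblin, the knight, the troll]
6. Guide goes back to the west ledge with the troll.  [the west ledge: the archer, the troll | the east ledge: the bard, the goblin, the knight]
7. Guide goes to the east ledge with the archer and the troll.  [the west ledge: — | the east ledge: the archer, the bard, the goblin, the knight, the troll]

7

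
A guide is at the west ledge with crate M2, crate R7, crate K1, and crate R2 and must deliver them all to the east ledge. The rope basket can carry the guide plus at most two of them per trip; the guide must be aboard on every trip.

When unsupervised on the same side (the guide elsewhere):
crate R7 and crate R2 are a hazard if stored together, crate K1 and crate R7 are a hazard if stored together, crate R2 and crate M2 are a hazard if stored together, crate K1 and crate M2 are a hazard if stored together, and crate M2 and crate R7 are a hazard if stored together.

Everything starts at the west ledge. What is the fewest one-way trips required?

5

Counting alone: the guide can take at most 2 across per trip to the east ledge, so moving all 4 needs at least 2 loaded trips out, with a return between consecutive ones — at least 3 crossings.
The safety rule pushes this higher. Following every safe sequence of crossings, the most of the 4 that can be at the east ledge as the rope basket arrives there on crossing 3 is 3 — never all 4.
So no plan with fewer than 5 crossings exists, and this one achieves 5:
1. Guide goes to the east ledge with crate M2 and crate R7.  [the west ledge: crate K1, crate R2 | the east ledge: crate M2, crate R7]
2. Guide goes back to the west ledge with crate M2.  [the west ledge: crate K1, crate M2, crate R2 | the east ledge: crate R7]
3. Guide goes to the east ledge with crate K1 and crate R2.  [the west ledge: crate M2 | the east ledge: crate K1, crate R2, crate R7]
4. Guide goes back to the west ledge with crate R7.  [the west ledge: crate M2, crate R7 | the east ledge: crate K1, crate R2]
5. Guide goes to the east ledge with crate M2 and crate R7.  [the west ledge: — | the east ledge: crate K1, crate M2, crate R2, crate R7]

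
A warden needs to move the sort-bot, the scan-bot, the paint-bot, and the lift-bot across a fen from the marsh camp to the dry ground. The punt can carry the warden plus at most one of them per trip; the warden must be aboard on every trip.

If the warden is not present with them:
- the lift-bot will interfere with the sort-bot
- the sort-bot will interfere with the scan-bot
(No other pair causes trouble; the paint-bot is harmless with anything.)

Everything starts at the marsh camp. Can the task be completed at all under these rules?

1. Warden goes to the dry ground with the sort-bot.
2. Warden goes back to the marsh camp alone.
3. Warden goes to the dry ground with the scan-bot.
4. Warden goes back to the marsh camp with the sort-bot.
5. Warden goes to the dry ground with the lift-bot.
6. Warden goes back to the marsh camp alone.
7. Warden goes to the dry ground with the paint-bot.
8. Warden goes back to the marsh camp alone.
9. Warden goes to the dry ground with the sort-bot.

Yes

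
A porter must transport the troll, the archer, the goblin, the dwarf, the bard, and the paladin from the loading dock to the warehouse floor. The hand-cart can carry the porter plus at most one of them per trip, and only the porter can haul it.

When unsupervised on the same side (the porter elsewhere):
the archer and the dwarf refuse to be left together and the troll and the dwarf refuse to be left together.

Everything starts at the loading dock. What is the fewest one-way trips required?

Counting alone: the porter can take at most 1 across per trip to the warehouse floor, so moving all 6 needs at least 6 loaded trips out, with a return between consecutive ones — at least 11 crossings.
The safety rule pushes this higher. Following every safe sequence of crossings, the most of the 6 that can be at the warehouse floor as the hand-cart arrives there on crossing 11 is 5 — never all 6.
So no plan with fewer than 13 crossings exists, and this one achieves 13:
1. Porter goes to the warehouse floor with the dwarf.
2. Porter goes back to the loading dock alone.
3. Porter goes to the warehouse floor with the troll.
4. Porter goes back to the loading dock with the dwarf.
5. Porter goes to the warehouse floor with the archer.
6. Porter goes back to the loading dock alone.
7. Porter goes to the warehouse floor with the goblin.
8. Porter goes back to the loading dock alone.
9. Porter goes to the warehouse floor with the bard.
10. Porter goes back to the loading dock alone.
11. Porter goes to the warehouse floor with the paladin.
12. Porter goes back to the loading dock alone.
13. Porter goes to the warehouse floor with the dwarf.

13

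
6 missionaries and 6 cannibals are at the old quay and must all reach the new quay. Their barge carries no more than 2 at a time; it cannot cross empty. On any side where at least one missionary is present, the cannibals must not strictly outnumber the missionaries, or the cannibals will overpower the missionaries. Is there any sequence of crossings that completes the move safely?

No

Following every safe sequence of crossings from the start, the most of the 12 that can be at the new quay as the barge arrives there on crossings 1, 3, 5, 7, 9 is 2, 3, 4, 5, 6 respectively; the best ever achieved is 6 of 12.
From crossing 11 on, no configuration arises that was not already reachable earlier: only 15 distinct safe configurations (who is on which side, and where the barge is) can ever be reached, none of them has everyone across, and every continuation just revisits them. They are: 0 missionaries + 0 cannibals across (barge back at the start); 0 missionaries + 1 cannibal across (barge there); 0 missionaries + 1 cannibal across (barge back at the start); 0 missionaries + 2 cannibals across (barge there); 0 missionaries + 2 cannibals across (barge back at the start); 0 missionaries + 3 cannibals across (barge there); 0 missionaries + 3 cannibals across (barge back at the start); 0 missionaries + 4 cannibals across (barge there); 0 missionaries + 4 cannibals across (barge back at the start); 0 missionaries + 5 cannibals across (barge there); 0 missionaries + 5 cannibals across (barge back at the start); 0 missionaries + 6 cannibals across (barge there); 1 missionary + 1 cannibal across (barge there); 1 missionary + 1 cannibal across (barge back at the start); 2 missionaries + 2 cannibals across (barge there). So no valid plan exists.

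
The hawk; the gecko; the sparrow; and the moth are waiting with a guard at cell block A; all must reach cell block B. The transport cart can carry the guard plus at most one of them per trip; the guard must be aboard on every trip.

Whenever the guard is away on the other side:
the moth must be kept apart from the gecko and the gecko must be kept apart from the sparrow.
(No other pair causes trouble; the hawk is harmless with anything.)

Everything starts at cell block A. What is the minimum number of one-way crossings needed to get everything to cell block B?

Counting alone: the guard can take at most 1 across per trip to cell block B, so moving all 4 needs at least 4 loaded trips out, with a return between consecutive ones — at least 7 crossings.
The safety rule pushes this higher. Following every safe sequence of crossings, the most of the 4 that can be at cell block B as the transport cart arrives there on crossing 7 is 3 — never all 4.
So no plan with fewer than 9 crossings exists, and this one achieves 9:
1. Guard goes to cell block B with the gecko.
2. Guard goes back to cell block A alone.
3. Guard goes to cell block B with the hawk.
4. Guard goes back to cell block A alone.
5. Guard goes to cell block B with the sparrow.
6. Guard goes back to cell block A with the gecko.
7. Guard goes to cell block B with the moth.
8. Guard goes back to cell block A alone.
9. Guard goes to cell block B with the gecko.

9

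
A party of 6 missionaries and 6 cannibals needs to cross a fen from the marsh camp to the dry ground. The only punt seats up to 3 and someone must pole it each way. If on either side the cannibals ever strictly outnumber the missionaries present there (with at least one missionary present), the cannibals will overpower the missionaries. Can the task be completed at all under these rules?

Following every safe sequence of crossings from the start, the most of the 12 that can be at the dry ground as the punt arrives there on crossings 1, 3, 5 is 3, 5, 6 respectively; the best ever achieved is 6 of 12.
From crossing 7 on, no configuration arises that was not already reachable earlier: only 17 distinct safe configurations (who is on which side, and where the punt is) can ever be reached, none of them has everyone across, and every continuation just revisits them. They are: 0 missionaries + 0 cannibals across (punt back at the start); 0 missionaries + 1 cannibal across (punt there); 0 missionaries + 1 cannibal across (punt back at the start); 0 missionaries + 2 cannibals across (punt there); 0 missionaries + 2 cannibals across (punt back at the start); 0 missionaries + 3 cannibals across (punt there); 0 missionaries + 3 cannibals across (punt back at the start); 0 missionaries + 4 cannibals across (punt there); 0 missionaries + 4 cannibals across (punt back at the start); 0 missionaries + 5 cannibals across (punt there); 0 missionaries + 5 cannibals across (punt back at the start); 0 missionaries + 6 cannibals across (punt there); 1 missionary + 1 cannibal across (punt there); 1 missionary + 1 cannibal across (punt back at the start); 2 missionaries + 2 cannibals across (punt there); 2 missionaries + 2 cannibals across (punt back at the start); 3 missionaries + 3 cannibals across (punt there). So no valid plan exists.

No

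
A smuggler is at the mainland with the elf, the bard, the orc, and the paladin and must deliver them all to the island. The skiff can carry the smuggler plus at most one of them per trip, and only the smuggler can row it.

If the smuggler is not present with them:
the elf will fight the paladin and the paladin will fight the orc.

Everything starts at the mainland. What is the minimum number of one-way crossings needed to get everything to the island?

9

Counting alone: the smuggler can take at most 1 across per trip to the island, so moving all 4 needs at least 4 loaded trips out, with a return between consecutive ones — at least 7 crossings.
The safety rule pushes this higher. Following every safe sequence of crossings, the most of the 4 that can be at the island as the skiff arrives there on crossing 7 is 3 — never all 4.
So no plan with fewer than 9 crossings exists, and this one achieves 9:
1. Smuggler goes to the island with the paladin.  [the mainland: the bard, the elf, the orc | the island: the paladin]
2. Smuggler goes back to the mainland alone.  [the mainland: the bard, the elf, the orc | the island: the paladin]
3. Smuggler goes to the island with the elf.  [the mainland: the bard, the orc | the island: the elf, the paladin]
4. Smuggler goes back to the mainland with the paladin.  [the mainland: the bard, the orc, the paladin | the island: the elf]
5. Smuggler goes to the island with the orc.  [the mainland: the bard, the paladin | the island: the elf, the orc]
6. Smuggler goes back to the mainland alone.  [the mainland: the bard, the paladin | the island: the elf, the orc]
7. Smuggler goes to the island with the bard.  [the mainland: the paladin | the island: the bard, the elf, the orc]
8. Smuggler goes back to the mainland alone.  [the mainland: the paladin | the island: the bard, the elf, the orc]
9. Smuggler goes to the island with the paladin.  [the mainland: — | the island: the bard, the elf, the orc, the paladin]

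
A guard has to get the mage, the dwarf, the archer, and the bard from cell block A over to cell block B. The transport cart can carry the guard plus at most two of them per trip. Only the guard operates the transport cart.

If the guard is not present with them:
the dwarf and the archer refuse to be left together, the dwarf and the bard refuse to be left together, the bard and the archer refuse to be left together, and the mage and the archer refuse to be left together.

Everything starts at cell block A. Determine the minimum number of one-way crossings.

Counting alone: the guard can take at most 2 across per trip to cell block B, so moving all 4 needs at least 2 loaded trips out, with a return between consecutive ones — at least 3 crossings.
The safety rule pushes this higher. Following every safe sequence of crossings, the most of the 4 that can be at cell block B as the transport cart arrives there on crossing 3 is 3 — never all 4.
So no plan with fewer than 5 crossings exists, and this one achieves 5:
1. Guard goes to cell block B with the archer and the dwarf.  [cell block A: the bard, the mage | cell block B: the archer, the dwarf]
2. Guard goes back to cell block A with the dwarf.  [cell block A: the bard, the dwarf, the mage | cell block B: the archer]
3. Guard goes to cell block B with the dwarf and the mage.  [cell block A: the bard | cell block B: the archer, the dwarf, the mage]
4. Guard goes back to cell block A with the archer.  [cell block A: the archer, the bard | cell block B: the dwarf, the mage]
5. Guard goes to cell block B with the archer and the bard.  [cell block A: — | cell block B: the archer, the bard, the dwarf, the mage]

5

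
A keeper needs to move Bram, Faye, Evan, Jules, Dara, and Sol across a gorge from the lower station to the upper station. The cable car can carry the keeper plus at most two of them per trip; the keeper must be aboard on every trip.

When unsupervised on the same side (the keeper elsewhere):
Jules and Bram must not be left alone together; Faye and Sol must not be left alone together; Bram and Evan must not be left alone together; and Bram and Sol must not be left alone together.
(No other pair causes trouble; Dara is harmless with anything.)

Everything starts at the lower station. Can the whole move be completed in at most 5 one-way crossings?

No

Counting alone: the keeper can take at most 2 across per trip to the upper station, so moving all 6 needs at least 3 loaded trips out, with a return between consecutive ones — at least 5 crossings.
The safety rule pushes this higher. Following every safe sequence of crossings, the most of the 6 that can be at the upper station as the cable car arrives there on crossing 5 is 5 — never all 6.
So the move cannot be finished within 5 crossings. (The shortest complete plan takes 7:)
1. Keeper goes to the upper station with Bram and Faye.
2. Keeper goes back to the lower station alone.
3. Keeper goes to the upper station with Dara.
4. Keeper goes back to the lower station alone.
5. Keeper goes to the upper station with Evan and Jules.
6. Keeper goes back to the lower station with Bram.
7. Keeper goes to the upper station with Bram and Sol.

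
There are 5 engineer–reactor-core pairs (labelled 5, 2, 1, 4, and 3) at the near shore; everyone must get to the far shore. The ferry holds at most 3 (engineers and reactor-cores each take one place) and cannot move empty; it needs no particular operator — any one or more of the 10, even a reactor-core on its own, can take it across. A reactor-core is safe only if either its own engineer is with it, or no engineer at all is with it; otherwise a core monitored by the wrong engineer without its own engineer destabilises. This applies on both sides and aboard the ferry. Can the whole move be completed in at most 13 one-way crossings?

Yes

Yes — this plan uses 11 crossings (≤ 13):
1. engineer 5 and reactor-core 5 cross → the far shore.
2. engineer 5 crosses ← the near shore.
3. reactor-core 1, reactor-core 2, and reactor-core 4 cross → the far shore.
4. reactor-core 5 crosses ← the near shore.
5. engineer 1, engineer 2, and engineer 4 cross → the far shore.
6. engineer 2 and reactor-core 2 cross ← the near shore.
7. engineer 2, engineer 3, and engineer 5 cross → the far shore.
8. reactor-core 1 crosses ← the near shore.
9. reactor-core 2 and reactor-core 5 cross → the far shore.
10. reactor-core 5 crosses ← the near shore.
11. reactor-core 1, reactor-core 3, and reactor-core 5 cross → the far shore.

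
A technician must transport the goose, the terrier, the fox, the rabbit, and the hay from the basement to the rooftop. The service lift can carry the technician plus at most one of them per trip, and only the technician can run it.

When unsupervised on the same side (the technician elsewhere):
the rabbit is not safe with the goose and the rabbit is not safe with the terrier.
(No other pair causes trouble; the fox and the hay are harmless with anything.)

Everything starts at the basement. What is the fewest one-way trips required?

Counting alone: the technician can take at most 1 across per trip to the rooftop, so moving all 5 needs at least 5 loaded trips out, with a return between consecutive ones — at least 9 crossings.
The safety rule pushes this higher. Following every safe sequence of crossings, the most of the 5 that can be at the rooftop as the service lift arrives there on crossing 9 is 4 — never all 5.
So no plan with fewer than 11 crossings exists, and this one achieves 11:
1. Technician goes to the rooftop with the rabbit.
2. Technician goes back to the basement alone.
3. Technician goes to the rooftop with the goose.
4. Technician goes back to the basement with the rabbit.
5. Technician goes to the rooftop with the terrier.
6. Technician goes back to the basement alone.
7. Technician goes to the rooftop with the fox.
8. Technician goes back to the basement alone.
9. Technician goes to the rooftop with the hay.
10. Technician goes back to the basement alone.
11. Technician goes to the rooftop with the rabbit.

11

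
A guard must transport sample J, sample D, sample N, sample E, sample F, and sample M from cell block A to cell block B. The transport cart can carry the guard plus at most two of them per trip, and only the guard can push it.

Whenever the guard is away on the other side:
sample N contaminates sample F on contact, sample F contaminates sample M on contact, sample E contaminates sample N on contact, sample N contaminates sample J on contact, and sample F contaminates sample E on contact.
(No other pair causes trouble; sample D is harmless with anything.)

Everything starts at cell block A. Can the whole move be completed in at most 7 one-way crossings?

No

Counting alone: the guard can take at most 2 across per trip to cell block B, so moving all 6 needs at least 3 loaded trips out, with a return between consecutive ones — at least 5 crossings.
The safety rule pushes this higher. Following every safe sequence of crossings, the most of the 6 that can be at cell block B as the transport cart arrives there on crossings 5, 7 is 4, 5 respectively — never all 6.
So the move cannot be finished within 7 crossings. (The shortest complete plan takes 9:)
1. Guard goes to cell block B with sample F and sample N.
2. Guard goes back to cell block A with sample N.
3. Guard goes to cell block B with sample J and sample N.
4. Guard goes back to cell block A with sample N.
5. Guard goes to cell block B with sample D and sample N.
6. Guard goes back to cell block A with sample N.
7. Guard goes to cell block B with sample E and sample M.
8. Guard goes back to cell block A with sample F.
9. Guard goes to cell block B with sample F and sample N.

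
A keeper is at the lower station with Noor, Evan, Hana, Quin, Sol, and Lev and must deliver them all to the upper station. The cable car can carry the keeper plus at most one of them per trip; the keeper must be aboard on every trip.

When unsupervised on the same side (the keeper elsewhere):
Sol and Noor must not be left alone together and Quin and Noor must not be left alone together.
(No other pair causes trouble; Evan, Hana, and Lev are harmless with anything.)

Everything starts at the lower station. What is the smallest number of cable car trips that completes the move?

13

Counting alone: the keeper can take at most 1 across per trip to the upper station, so moving all 6 needs at least 6 loaded trips out, with a return between consecutive ones — at least 11 crossings.
The safety rule pushes this higher. Following every safe sequence of crossings, the most of the 6 that can be at the upper station as the cable car arrives there on crossing 11 is 5 — never all 6.
So no plan with fewer than 13 crossings exists, and this one achieves 13:
1. Keeper goes to the upper station with Noor.  [the lower station: Evan, Hana, Lev, Quin, Sol | the upper station: Noor]
2. Keeper goes back to the lower station alone.  [the lower station: Evan, Hana, Lev, Quin, Sol | the upper station: Noor]
3. Keeper goes to the upper station with Evan.  [the lower station: Hana, Lev, Quin, Sol | the upper station: Evan, Noor]
4. Keeper goes back to the lower station alone.  [the lower station: Hana, Lev, Quin, Sol | the upper station: Evan, Noor]
5. Keeper goes to the upper station with Hana.  [the lower station: Lev, Quin, Sol | the upper station: Evan, Hana, Noor]
6. Keeper goes back to the lower station alone.  [the lower station: Lev, Quin, Sol | the upper station: Evan, Hana, Noor]
7. Keeper goes to the upper station with Quin.  [the lower station: Lev, Sol | the upper station: Evan, Hana, Noor, Quin]
8. Keeper goes back to the lower station with Noor.  [the lower station: Lev, Noor, Sol | the upper station: Evan, Hana, Quin]
9. Keeper goes to the upper station with Sol.  [the lower station: Lev, Noor | the upper station: Evan, Hana, Quin, Sol]
10. Keeper goes back to the lower station alone.  [the lower station: Lev, Noor | the upper station: Evan, Hana, Quin, Sol]
11. Keeper goes to the upper station with Lev.  [the lower station: Noor | the upper station: Evan, Hana, Lev, Quin, Sol]
12. Keeper goes back to the lower station alone.  [the lower station: Noor | the upper station: Evan, Hana, Lev, Quin, Sol]
13. Keeper goes to the upper station with Noor.  [the lower station: — | the upper station: Evan, Hana, Lev, Noor, Quin, Sol]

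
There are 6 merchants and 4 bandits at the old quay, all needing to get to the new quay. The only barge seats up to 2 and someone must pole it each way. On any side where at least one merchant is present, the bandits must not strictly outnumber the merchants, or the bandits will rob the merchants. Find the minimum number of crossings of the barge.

17

Counting alone: each trip to the new quay takes at most 2 across and each return brings at least 1 back, so after t trips out (and t−1 returns) at most 2t − (t−1) of the 10 are across; that first reaches 10 at t = 9, so at least 17 crossings are needed.
The plan below uses exactly 17 crossings, so it is optimal:
1. 2 bandits → the new quay.  (the old quay: 6M 2B; the new quay: 0M 2B)
2. 1 bandit ← the old quay.  (the old quay: 6M 3B; the new quay: 0M 1B)
3. 2 bandits → the new quay.  (the old quay: 6M 1B; the new quay: 0M 3B)
4. 1 bandit ← the old quay.  (the old quay: 6M 2B; the new quay: 0M 2B)
5. 2 merchants → the new quay.  (the old quay: 4M 2B; the new quay: 2M 2B)
6. 1 bandit ← the old quay.  (the old quay: 4M 3B; the new quay: 2M 1B)
7. 1 merchant and 1 bandit → the new quay.  (the old quay: 3M 2B; the new quay: 3M 2B)
8. 1 bandit ← the old quay.  (the old quay: 3M 3B; the new quay: 3M 1B)
9. 2 bandits → the new quay.  (the old quay: 3M 1B; the new quay: 3M 3B)
10. 1 bandit ← the old quay.  (the old quay: 3M 2B; the new quay: 3M 2B)
11. 1 merchant and 1 bandit → the new quay.  (the old quay: 2M 1B; the new quay: 4M 3B)
12. 1 bandit ← the old quay.  (the old quay: 2M 2B; the new quay: 4M 2B)
13. 2 bandits → the new quay.  (the old quay: 2M 0B; the new quay: 4M 4B)
14. 1 bandit ← the old quay.  (the old quay: 2M 1B; the new quay: 4M 3B)
15. 1 merchant and 1 bandit → the new quay.  (the old quay: 1M 0B; the new quay: 5M 4B)
16. 1 bandit ← the old quay.  (the old quay: 1M 1B; the new quay: 5M 3B)
17. 1 merchant and 1 bandit → the new quay.  (the old quay: 0M 0B; the new quay: 6M 4B)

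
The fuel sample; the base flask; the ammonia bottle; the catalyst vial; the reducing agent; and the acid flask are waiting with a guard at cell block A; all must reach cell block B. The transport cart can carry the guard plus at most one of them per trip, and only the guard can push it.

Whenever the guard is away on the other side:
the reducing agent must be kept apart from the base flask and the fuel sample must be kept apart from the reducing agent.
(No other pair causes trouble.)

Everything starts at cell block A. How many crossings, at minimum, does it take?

Counting alone: the guard can take at most 1 across per trip to cell block B, so moving all 6 needs at least 6 loaded trips out, with a return between consecutive ones — at least 11 crossings.
The safety rule pushes this higher. Following every safe sequence of crossings, the most of the 6 that can be at cell block B as the transport cart arrives there on crossing 11 is 5 — never all 6.
So no plan with fewer than 13 crossings exists, and this one achieves 13:
1. Guard goes to cell block B with the reducing agent.  [cell block A: the acid flask, the ammonia bottle, the base flask, the catalyst vial, the fuel sample | cell block B: the reducing agent]
2. Guard goes back to cell block A alone.  [cell block A: the acid flask, the ammonia bottle, the base flask, the catalyst vial, the fuel sample | cell block B: the reducing agent]
3. Guard goes to cell block B with the fuel sample.  [cell block A: the acid flask, the ammonia bottle, the base flask, the catalyst vial | cell block B: the fuel sample, the reducing agent]
4. Guard goes back to cell block A with the reducing agent.  [cell block A: the acid flask, the ammonia bottle, the base flask, the catalyst vial, the reducing agent | cell block B: the fuel sample]
5. Guard goes to cell block B with the base flask.  [cell block A: the acid flask, the ammonia bottle, the catalyst vial, the reducing agent | cell block B: the base flask, the fuel sample]
6. Guard goes back to cell block A alone.  [cell block A: the acid flask, the ammonia bottle, the catalyst vial, the reducing agent | cell block B: the base flask, the fuel sample]
7. Guard goes to cell block B with the ammonia bottle.  [cell block A: the acid flask, the catalyst vial, the reducing agent | cell block B: the ammonia bottle, the base flask, the fuel sample]
8. Guard goes back to cell block A alone.  [cell block A: the acid flask, the catalyst vial, the reducing agent | cell block B: the ammonia bottle, the base flask, the fuel sample]
9. Guard goes to cell block B with the catalyst vial.  [cell block A: the acid flask, the reducing agent | cell block B: the ammonia bottle, the base flask, the catalyst vial, the fuel sample]
10. Guard goes back to cell block A alone.  [cell block A: the acid flask, the reducing agent | cell block B: the ammonia bottle, the base flask, the catalyst vial, the fuel sample]
11. Guard goes to cell block B with the acid flask.  [cell block A: the reducing agent | cell block B: the acid flask, the ammonia bottle, the base flask, the catalyst vial, the fuel sample]
12. Guard goes back to cell block A alone.  [cell block A: the reducing agent | cell block B: the acid flask, the ammonia bottle, the base flask, the catalyst vial, the fuel sample]
13. Guard goes to cell block B with the reducing agent.  [cell block A: — | cell block B: the acid flask, the ammonia bottle, the base flask, the catalyst vial, the fuel sample, the reducing agent]

13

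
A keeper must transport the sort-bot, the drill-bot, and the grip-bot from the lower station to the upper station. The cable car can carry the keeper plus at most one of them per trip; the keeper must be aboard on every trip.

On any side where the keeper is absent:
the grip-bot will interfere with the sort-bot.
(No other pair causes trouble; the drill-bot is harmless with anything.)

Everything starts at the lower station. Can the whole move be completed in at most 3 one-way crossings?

Counting alone: the keeper can take at most 1 across per trip to the upper station, so moving all 3 needs at least 3 loaded trips out, with a return between consecutive ones — at least 5 crossings.
Since 3 < 5, 3 crossings cannot be enough. (The shortest complete plan in fact takes 5:)
1. Keeper goes to the upper station with the sort-bot.
2. Keeper goes back to the lower station alone.
3. Keeper goes to the upper station with the drill-bot.
4. Keeper goes back to the lower station alone.
5. Keeper goes to the upper station with the grip-bot.

No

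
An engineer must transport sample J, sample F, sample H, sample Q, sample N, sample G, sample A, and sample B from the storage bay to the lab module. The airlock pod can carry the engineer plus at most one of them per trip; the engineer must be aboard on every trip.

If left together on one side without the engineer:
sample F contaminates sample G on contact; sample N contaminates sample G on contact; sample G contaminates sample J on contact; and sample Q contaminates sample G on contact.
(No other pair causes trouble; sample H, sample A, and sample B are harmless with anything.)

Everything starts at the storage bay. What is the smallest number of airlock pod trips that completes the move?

Following every safe sequence of crossings from the start, the most of the 8 that can be at the lab module as the airlock pod arrives there on crossings 1, 3, 5, 7, 9 is 1, 2, 3, 4, 5 respectively; the best ever achieved is 5 of 8.
From crossing 11 on, no configuration arises that was not already reachable earlier: only 88 distinct safe configurations (who is on which side, and where the airlock pod is) can ever be reached, none of them has everyone across, and every continuation just revisits them. So no valid plan exists.

impossible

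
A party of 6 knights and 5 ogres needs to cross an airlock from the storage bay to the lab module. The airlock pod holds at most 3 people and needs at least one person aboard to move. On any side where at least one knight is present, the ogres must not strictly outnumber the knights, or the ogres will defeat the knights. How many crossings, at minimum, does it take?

Counting alone: each trip to the lab module takes at most 3 across and each return brings at least 1 back, so after t trips out (and t−1 returns) at most 3t − (t−1) of the 11 are across; that first reaches 11 at t = 5, so at least 9 crossings are needed.
The plan below uses exactly 9 crossings, so it is optimal:
1. 3 ogres → the lab module.  (the storage bay: 6K 2O; the lab module: 0K 3O)
2. 1 ogre ← the storage bay.  (the storage bay: 6K 3O; the lab module: 0K 2O)
3. 3 knights → the lab module.  (the storage bay: 3K 3O; the lab module: 3K 2O)
4. 1 knight ← the storage bay.  (the storage bay: 4K 3O; the lab module: 2K 2O)
5. 2 knights and 1 ogre → the lab module.  (the storage bay: 2K 2O; the lab module: 4K 3O)
6. 1 knight ← the storage bay.  (the storage bay: 3K 2O; the lab module: 3K 3O)
7. 2 knights and 1 ogre → the lab module.  (the storage bay: 1K 1O; the lab module: 5K 4O)
8. 1 knight ← the storage bay.  (the storage bay: 2K 1O; the lab module: 4K 4O)
9. 2 knights and 1 ogre → the lab module.  (the storage bay: 0K 0O; the lab module: 6K 5O)

9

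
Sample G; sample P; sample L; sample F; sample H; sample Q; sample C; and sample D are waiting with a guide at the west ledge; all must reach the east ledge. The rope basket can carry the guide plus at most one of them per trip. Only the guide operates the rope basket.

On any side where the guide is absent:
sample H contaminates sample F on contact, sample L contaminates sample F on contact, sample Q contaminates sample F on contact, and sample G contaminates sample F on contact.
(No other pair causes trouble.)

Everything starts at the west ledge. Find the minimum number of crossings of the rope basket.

Following every safe sequence of crossings from the start, the most of the 8 that can be at the east ledge as the rope basket arrives there on crossings 1, 3, 5, 7, 9 is 1, 2, 3, 4, 5 respectively; the best ever achieved is 5 of 8.
From crossing 11 on, no configuration arises that was not already reachable earlier: only 88 distinct safe configurations (who is on which side, and where the rope basket is) can ever be reached, none of them has everyone across, and every continuation just revisits them. So no valid plan exists.

impossible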